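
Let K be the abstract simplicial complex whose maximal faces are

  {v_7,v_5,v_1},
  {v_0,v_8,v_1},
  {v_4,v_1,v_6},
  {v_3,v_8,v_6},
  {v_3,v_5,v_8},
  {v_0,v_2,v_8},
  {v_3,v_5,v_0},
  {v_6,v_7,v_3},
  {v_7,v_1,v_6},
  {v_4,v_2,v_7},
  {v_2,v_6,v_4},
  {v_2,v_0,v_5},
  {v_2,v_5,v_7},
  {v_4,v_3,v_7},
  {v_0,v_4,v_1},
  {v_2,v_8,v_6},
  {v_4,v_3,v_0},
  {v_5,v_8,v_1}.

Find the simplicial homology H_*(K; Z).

H_0 = Z,  H_1 = Z × Z/2,  H_2 = 0.

We work with the vertex ordering v_0 < v_1 < v_2 < v_3 < v_4 < v_5 < v_6 < v_7 < v_8. The simplices of K, each written with vertices in increasing order, are:

  0-simplices (9): [v_0], [v_1], [v_2], [v_3], [v_4], [v_5], [v_6], [v_7], [v_8]
  1-simplices (27): (27 of them)
  2-simplices (18): (18 of them)

Hence C_0 ≅ Z^9, C_1 ≅ Z^27, C_2 ≅ Z^18.

∂_1: C_1 → C_0 sends each edge [p,q] (with p < q) to q − p. For instance
  ∂[v_1,v_8] = [v_8] − [v_1].
The 9×27 boundary matrix has rank 8 and Smith normal form diag(1,1,1,1,1,1,1,1).

∂_2: C_2 → C_1 sends each 2-simplex [p,q,r] to [q,r] − [p,r] + [p,q]. For instance
  ∂[v_0,v_1,v_8] = [v_1,v_8] − [v_0,v_8] + [v_0,v_1],
  ∂[v_0,v_2,v_8] = [v_2,v_8] − [v_0,v_8] + [v_0,v_2].
This gives a 27×18 integer matrix of rank 18; reducing to Smith normal form yields diagonal entries (1,1,1,1,1,1,1,1,1,1,1,1,1,1,1,1,1,2).

From H_k ≅ ker(∂_k) / im(∂_{k+1}) we obtain:

  H_0: rank C_0 − rank ∂_1 = 9 − 8 = 1, and the invariant factors of ∂_1 are all 1, so H_0 = Z.
  H_1: rank ker ∂_1 − rank ∂_2 = (27 − 8) − 18 = 1, and ∂_2 has invariant factor 2 > 1, so H_1 = Z × Z/2.
  H_2: rank ker ∂_2 − rank ∂_3 = (18 − 18) − 0 = 0, and there is no ∂_3, so H_2 = 0.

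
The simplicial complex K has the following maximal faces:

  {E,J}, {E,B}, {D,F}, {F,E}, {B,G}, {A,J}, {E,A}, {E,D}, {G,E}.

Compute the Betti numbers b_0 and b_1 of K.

b_0 = 1, b_1 = 3.

K has 7 vertices, 9 edges.
rank ∂_0 = 0, rank ∂_1 = 6 ⇒ b_0 = 7 − 0 − 6 = 1; all invariant factors of ∂_1 are 1 so no torsion. So H_0 = Z.
rank ∂_1 = 6, rank ∂_2 = 0 ⇒ b_1 = 9 − 6 − 0 = 3. So H_1 = Z^3.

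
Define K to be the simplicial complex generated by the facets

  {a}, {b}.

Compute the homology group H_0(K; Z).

We work with the vertex ordering a < b. The simplices of K, each written with vertices in increasing order, are:

  0-simplices (2): a, b

giving chain groups C_0 ≅ Z^2.

Computing H_k = (kernel of ∂_k) / (image of ∂_{k+1}):

  H_0: rank C_0 − rank ∂_1 = 2 − 0 = 2, and there is no ∂_1, so H_0 = Z^2.

H_0 ≅ Z^2.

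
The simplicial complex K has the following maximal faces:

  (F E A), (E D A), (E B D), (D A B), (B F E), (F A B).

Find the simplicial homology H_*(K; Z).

We work with the vertex ordering A < B < D < E < F. The simplices of K, each written with vertices in increasing order, are:

  0-simplices (5): A, B, D, E, F
  1-simplices (9): AB, AD, AE, AF, BD, BE, BF, DE, EF
  2-simplices (6): ABD, ABF, ADE, AEF, BDE, BEF

so the chain groups are C_0 ≅ Z^5, C_1 ≅ Z^9, C_2 ≅ Z^6.

The boundary map ∂_1: C_1 → C_0 maps an edge to its endpoints' difference, ∂[p,q] = q − p. For instance
  ∂AD = D − A.
This gives a 5×9 integer matrix of rank 4; reducing to Smith normal form yields diagonal entries (1,1,1,1).

The boundary map ∂_2: C_2 → C_1 maps a triangle to the signed sum of its edges. For instance
  ∂ABD = BD − AD + AB,
  ∂BDE = DE − BE + BD.
This gives a 9×6 integer matrix of rank 5; reducing to Smith normal form yields diagonal entries (1,1,1,1,1).

From H_k ≅ ker(∂_k) / im(∂_{k+1}) we obtain:

  H_0: rank C_0 − rank ∂_1 = 5 − 4 = 1, and the invariant factors of ∂_1 are all 1, so H_0 = Z.
  H_1: rank ker ∂_1 − rank ∂_2 = (9 − 4) − 5 = 0, and the invariant factors of ∂_2 are all 1, so H_1 = 0.
  H_2: rank ker ∂_2 − rank ∂_3 = (6 − 5) − 0 = 1, and there is no ∂_3, so H_2 = Z.

As a check, the Euler characteristic is 5 − 9 + 6 = 2, which agrees with 1 − 0 + 1 = 2.

H_0 ≅ Z,  H_1 = 0,  H_2 ≅ Z.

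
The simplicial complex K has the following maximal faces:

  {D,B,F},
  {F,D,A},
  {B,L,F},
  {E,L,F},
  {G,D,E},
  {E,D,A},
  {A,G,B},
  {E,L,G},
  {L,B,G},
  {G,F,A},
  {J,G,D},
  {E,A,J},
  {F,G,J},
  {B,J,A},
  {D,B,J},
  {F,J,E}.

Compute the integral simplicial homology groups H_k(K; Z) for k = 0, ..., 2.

H_0 = Z,  H_1 = Z^2,  H_2 = Z.

Take the total order A < B < D < E < F < G < J < L on the vertex set. Then K (dimension 2) consists of the simplices:

  0-simplices (8): A, B, D, E, F, G, J, L
  1-simplices (24): AB, AD, AE, AF, AG, AJ, BD, BF, BG, BJ, BL, DE, DF, DG, DJ, EF, EG, EJ, EL, FG, FJ, FL, GJ, GL
  2-simplices (16): ABG, ABJ, ADE, ADF, AEJ, AFG, BDF, BDJ, BFL, BGL, DEG, DGJ, EFJ, EFL, EGL, FGJ

giving chain groups C_0 ≅ Z^8, C_1 ≅ Z^24, C_2 ≅ Z^16.

The boundary map ∂_1: C_1 → C_0 is given by ∂[p,q] = [q] − [p]. For instance
  ∂EG = G − E.
This gives a 8×24 integer matrix of rank 7; reducing to Smith normal form yields diagonal entries (1,1,1,1,1,1,1).

∂_2: C_2 → C_1 maps a triangle to the signed sum of its edges. For instance
  ∂ADE = DE − AE + AD,
  ∂ADF = DF − AF + AD.
As a 24×16 matrix over Z this has rank 15, with invariant factors (1,1,1,1,1,1,1,1,1,1,1,1,1,1,1).

Now H_k = ker ∂_k / im ∂_{k+1}, so:

  H_0: rank C_0 − rank ∂_1 = 8 − 7 = 1, and the invariant factors of ∂_1 are all 1, so H_0 ≅ Z.
  H_1: rank ker ∂_1 − rank ∂_2 = (24 − 7) − 15 = 2, and the invariant factors of ∂_2 are all 1, so H_1 ≅ Z^2.
  H_2: rank ker ∂_2 − rank ∂_3 = (16 − 15) − 0 = 1, and there is no ∂_3, so H_2 ≅ Z.

As a check, the Euler characteristic is 8 − 24 + 16 = 0, which agrees with 1 − 2 + 1 = 0.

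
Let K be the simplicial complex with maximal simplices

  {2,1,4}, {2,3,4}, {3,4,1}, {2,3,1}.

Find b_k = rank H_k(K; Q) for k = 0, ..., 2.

Take the total order 1 < 2 < 3 < 4 on the vertex set. Then K (dimension 2) consists of the simplices:

  0-simplices (4): [1], [2], [3], [4]
  1-simplices (6): [1,2], [1,3], [1,4], [2,3], [2,4], [3,4]
  2-simplices (4): [1,2,3], [1,2,4], [1,3,4], [2,3,4]

giving chain groups C_0 ≅ Z^4, C_1 ≅ Z^6, C_2 ≅ Z^4.

Boundary ∂_1: C_1 → C_0 maps an edge to its endpoints' difference, ∂[p,q] = q − p.
As a 4×6 matrix over Z this has rank 3, with invariant factors (1,1,1).

∂_2: C_2 → C_1 maps a triangle to the signed sum of its edges. For instance
  ∂[1,2,4] = [2,4] − [1,4] + [1,2],
  ∂[1,3,4] = [3,4] − [1,4] + [1,3].
As a 6×4 matrix over Z this has rank 3, with invariant factors (1,1,1).

Now H_k = ker ∂_k / im ∂_{k+1}, so:

  H_0: rank C_0 − rank ∂_1 = 4 − 3 = 1, and the invariant factors of ∂_1 are all 1, so H_0 = Z.
  H_1: rank ker ∂_1 − rank ∂_2 = (6 − 3) − 3 = 0, and the invariant factors of ∂_2 are all 1, so H_1 = 0.
  H_2: rank ker ∂_2 − rank ∂_3 = (4 − 3) − 0 = 1, and there is no ∂_3, so H_2 = Z.

Hence the Betti numbers are b_0 = 1, b_1 = 0, b_2 = 1.

b_0 = 1, b_1 = 0, b_2 = 1.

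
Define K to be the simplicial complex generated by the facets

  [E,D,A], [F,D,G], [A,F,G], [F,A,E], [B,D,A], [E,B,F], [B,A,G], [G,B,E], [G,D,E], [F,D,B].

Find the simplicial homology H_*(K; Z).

H_0 = Z,  H_1 = Z_2,  H_2 = 0.

K has 6 vertices, 15 edges, 10 triangles.
rank ∂_0 = 0, rank ∂_1 = 5 ⇒ b_0 = 6 − 0 − 5 = 1; all invariant factors of ∂_1 are 1 so no torsion. So H_0 ≅ Z.
rank ∂_1 = 5, rank ∂_2 = 10 ⇒ b_1 = 15 − 5 − 10 = 0; ∂_2 has invariant factor(s) [2] giving torsion. So H_1 ≅ Z_2.
rank ∂_2 = 10, rank ∂_3 = 0 ⇒ b_2 = 10 − 10 − 0 = 0. So H_2 ≅ 0.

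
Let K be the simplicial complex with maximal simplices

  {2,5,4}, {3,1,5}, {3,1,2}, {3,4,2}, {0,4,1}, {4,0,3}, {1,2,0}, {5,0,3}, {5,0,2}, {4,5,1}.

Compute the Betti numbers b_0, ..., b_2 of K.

Order the vertices as 0 < 1 < 2 < 3 < 4 < 5. Listing each simplex with vertices in this order, K has dimension 2 with simplices:

  0-simplices (6): [0], [1], [2], [3], [4], [5]
  1-simplices (15): [0,1], [0,2], [0,3], [0,4], [0,5], [1,2], [1,3], [1,4], [1,5], [2,3], [2,4], [2,5], [3,4], [3,5], [4,5]
  2-simplices (10): [0,1,2], [0,1,4], [0,2,5], [0,3,4], [0,3,5], [1,2,3], [1,3,5], [1,4,5], [2,3,4], [2,4,5]

so the chain groups are C_0 ≅ Z^6, C_1 ≅ Z^15, C_2 ≅ Z^10.

∂_1: C_1 → C_0 is given by ∂[p,q] = [q] − [p]. For instance
  ∂[1,5] = [5] − [1].
As a 6×15 matrix over Z this has rank 5, with invariant factors (1,1,1,1,1).

∂_2: C_2 → C_1 acts by ∂[p,q,r] = [q,r] − [p,r] + [p,q]. For instance
  ∂[2,4,5] = [4,5] − [2,5] + [2,4],
  ∂[0,1,2] = [1,2] − [0,2] + [0,1].
The resulting 15×10 matrix has rank 10, and its Smith normal form has invariant factors (1,1,1,1,1,1,1,1,1,2).

From H_k ≅ ker(∂_k) / im(∂_{k+1}) we obtain:

  H_0: rank C_0 − rank ∂_1 = 6 − 5 = 1, and the invariant factors of ∂_1 are all 1, so H_0 ≅ Z.
  H_1: rank ker ∂_1 − rank ∂_2 = (15 − 5) − 10 = 0, and ∂_2 has invariant factor 2 > 1, so H_1 ≅ Z/2.
  H_2: rank ker ∂_2 − rank ∂_3 = (10 − 10) − 0 = 0, and there is no ∂_3, so H_2 ≅ 0.

As a check, the Euler characteristic is 6 − 15 + 10 = 1, which agrees with 1 − 0 + 0 = 1.

Hence the Betti numbers are b_0 = 1, b_1 = 0, b_2 = 0.

b_0 = 1, b_1 = 0, b_2 = 0.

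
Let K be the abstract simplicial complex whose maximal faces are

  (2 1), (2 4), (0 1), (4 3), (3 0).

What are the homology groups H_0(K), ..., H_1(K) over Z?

Fix the vertex order 0 < 1 < 2 < 3 < 4 and write every simplex with vertices in increasing order. Then dim K = 1 and the simplices of K are:

  0-simplices (5): [0], [1], [2], [3], [4]
  1-simplices (5): [0,1], [0,3], [1,2], [2,4], [3,4]

so the chain groups are C_0 ≅ Z^5, C_1 ≅ Z^5.

Boundary ∂_1: C_1 → C_0 sends each edge [p,q] (with p < q) to q − p. For instance
  ∂[0,1] = [1] − [0].
The resulting 5×5 matrix has rank 4, and its Smith normal form has invariant factors (1,1,1,1).

Now H_k = ker ∂_k / im ∂_{k+1}, so:

  H_0: rank C_0 − rank ∂_1 = 5 − 4 = 1, and the invariant factors of ∂_1 are all 1, so H_0 ≅ Z.
  H_1: rank ker ∂_1 − rank ∂_2 = (5 − 4) − 0 = 1, and there is no ∂_2, so H_1 ≅ Z.

As a check, the Euler characteristic is 5 − 5 = 0, which agrees with 1 − 1 = 0.
(K is a triangulation of the circle S^1.)

H_0 ≅ Z,  H_1 ≅ Z.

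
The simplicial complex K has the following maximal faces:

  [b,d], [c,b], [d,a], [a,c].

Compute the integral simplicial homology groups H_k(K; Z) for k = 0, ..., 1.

H_0 ≅ Z,  H_1 ≅ Z.

Take the total order a < b < c < d on the vertex set. Then K (dimension 1) consists of the simplices:

  0-simplices (4): a, b, c, d
  1-simplices (4): ac, ad, bc, bd

so the chain groups are C_0 ≅ Z^4, C_1 ≅ Z^4.

∂_1: C_1 → C_0 is given by ∂[p,q] = [q] − [p].
As a 4×4 matrix over Z this has rank 3, with invariant factors (1,1,1).

Reading off H_k = ker ∂_k / im ∂_{k+1}:

  H_0: rank C_0 − rank ∂_1 = 4 − 3 = 1, and the invariant factors of ∂_1 are all 1, so H_0 = Z.
  H_1: rank ker ∂_1 − rank ∂_2 = (4 − 3) − 0 = 1, and there is no ∂_2, so H_1 = Z.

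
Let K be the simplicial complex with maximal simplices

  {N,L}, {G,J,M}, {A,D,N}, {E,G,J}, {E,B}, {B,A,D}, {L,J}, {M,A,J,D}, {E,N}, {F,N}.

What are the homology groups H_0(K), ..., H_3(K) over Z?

H_0 = Z,  H_1 = Z^3,  H_2 = 0,  H_3 = 0.

Order the vertices as A < B < D < E < F < G < J < L < M < N. Listing each simplex with vertices in this order, K has dimension 3 with simplices:

  0-simplices (10): A, B, D, E, F, G, J, L, M, N
  1-simplices (19): AB, AD, AJ, AM, AN, BD, BE, DJ, DM, DN, EG, EJ, EN, FN, GJ, GM, JL, JM, LN
  2-simplices (8): ABD, ADJ, ADM, ADN, AJM, DJM, EGJ, GJM
  3-simplices (1): ADJM

Hence C_0 ≅ Z^10, C_1 ≅ Z^19, C_2 ≅ Z^8, C_3 ≅ Z^1.

∂_1: C_1 → C_0 is given by ∂[p,q] = [q] − [p]. For instance
  ∂BD = D − B.
The 10×19 boundary matrix has rank 9 and Smith normal form diag(1,1,1,1,1,1,1,1,1).

Boundary ∂_2: C_2 → C_1 maps a triangle to the signed sum of its edges. For instance
  ∂DJM = JM − DM + DJ,
  ∂EGJ = GJ − EJ + EG.
This gives a 19×8 integer matrix of rank 7; reducing to Smith normal form yields diagonal entries (1,1,1,1,1,1,1).

The boundary map ∂_3: C_3 → C_2 sends each 3-simplex σ to the alternating sum Σ_i (−1)^i (σ with its i-th vertex removed). For instance
  ∂ADJM = DJM − AJM + ADM − ADJ.
This gives a 8×1 integer matrix of rank 1; reducing to Smith normal form yields diagonal entries (1).

Computing H_k = (kernel of ∂_k) / (image of ∂_{k+1}):

  H_0: rank C_0 − rank ∂_1 = 10 − 9 = 1, and the invariant factors of ∂_1 are all 1, so H_0 = Z.
  H_1: rank ker ∂_1 − rank ∂_2 = (19 − 9) − 7 = 3, and the invariant factors of ∂_2 are all 1, so H_1 = Z^3.
  H_2: rank ker ∂_2 − rank ∂_3 = (8 − 7) − 1 = 0, and the invariant factors of ∂_3 are all 1, so H_2 = 0.
  H_3: rank ker ∂_3 − rank ∂_4 = (1 − 1) − 0 = 0, and there is no ∂_4, so H_3 = 0.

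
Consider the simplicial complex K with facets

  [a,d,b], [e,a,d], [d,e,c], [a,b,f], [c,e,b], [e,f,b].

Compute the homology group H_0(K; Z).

H_0 = Z.

We work with the vertex ordering a < b < c < d < e < f. The simplices of K, each written with vertices in increasing order, are:

  0-simplices (6): a, b, c, d, e, f
  1-simplices (12): ab, ad, ae, af, bc, bd, be, bf, cd, ce, de, ef
  2-simplices (6): abd, abf, ade, bce, bef, cde

so the chain groups are C_0 ≅ Z^6, C_1 ≅ Z^12, C_2 ≅ Z^6.

∂_1: C_1 → C_0 sends each edge [p,q] (with p < q) to q − p. For instance
  ∂ad = d − a.
The 6×12 boundary matrix has rank 5 and Smith normal form diag(1,1,1,1,1).

The boundary map ∂_2: C_2 → C_1 sends each 2-simplex [p,q,r] to [q,r] − [p,r] + [p,q]. For instance
  ∂ade = de − ae + ad,
  ∂bef = ef − bf + be.
As a 12×6 matrix over Z this has rank 6, with invariant factors (1,1,1,1,1,1).

From H_k ≅ ker(∂_k) / im(∂_{k+1}) we obtain:

  H_0: rank C_0 − rank ∂_1 = 6 − 5 = 1, and the invariant factors of ∂_1 are all 1, so H_0 ≅ Z.

(K is a triangulation of the cylinder S^1 x I.)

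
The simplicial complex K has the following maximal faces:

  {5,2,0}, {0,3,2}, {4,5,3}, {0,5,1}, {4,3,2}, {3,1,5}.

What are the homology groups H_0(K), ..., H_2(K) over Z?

We work with the vertex ordering 0 < 1 < 2 < 3 < 4 < 5. The simplices of K, each written with vertices in increasing order, are:

  0-simplices (6): [0], [1], [2], [3], [4], [5]
  1-simplices (12): [0,1], [0,2], [0,3], [0,5], [1,3], [1,5], [2,3], [2,4], [2,5], [3,4], [3,5], [4,5]
  2-simplices (6): [0,1,5], [0,2,3], [0,2,5], [1,3,5], [2,3,4], [3,4,5]

giving chain groups C_0 ≅ Z^6, C_1 ≅ Z^12, C_2 ≅ Z^6.

∂_1: C_1 → C_0 is given by ∂[p,q] = [q] − [p]. For instance
  ∂[4,5] = [5] − [4].
As a 6×12 matrix over Z this has rank 5, with invariant factors (1,1,1,1,1).

Boundary ∂_2: C_2 → C_1 maps a triangle to the signed sum of its edges. For instance
  ∂[0,1,5] = [1,5] − [0,5] + [0,1],
  ∂[0,2,5] = [2,5] − [0,5] + [0,2].
This gives a 12×6 integer matrix of rank 6; reducing to Smith normal form yields diagonal entries (1,1,1,1,1,1).

Reading off H_k = ker ∂_k / im ∂_{k+1}:

  H_0: rank C_0 − rank ∂_1 = 6 − 5 = 1, and the invariant factors of ∂_1 are all 1, so H_0 ≅ Z.
  H_1: rank ker ∂_1 − rank ∂_2 = (12 − 5) − 6 = 1, and the invariant factors of ∂_2 are all 1, so H_1 ≅ Z.
  H_2: rank ker ∂_2 − rank ∂_3 = (6 − 6) − 0 = 0, and there is no ∂_3, so H_2 ≅ 0.

(K is a triangulation of the cylinder S^1 x I.)

H_0 = Z,  H_1 = Z,  H_2 = 0.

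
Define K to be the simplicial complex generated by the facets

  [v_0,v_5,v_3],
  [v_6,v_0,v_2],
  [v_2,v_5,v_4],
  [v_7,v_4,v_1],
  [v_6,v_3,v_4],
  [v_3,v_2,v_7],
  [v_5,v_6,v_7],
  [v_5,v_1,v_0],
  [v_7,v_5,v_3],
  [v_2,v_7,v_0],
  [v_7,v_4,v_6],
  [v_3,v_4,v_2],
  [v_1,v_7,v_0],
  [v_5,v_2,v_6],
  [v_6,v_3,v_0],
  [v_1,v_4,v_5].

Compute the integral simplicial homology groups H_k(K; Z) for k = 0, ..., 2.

Take the total order v_0 < v_1 < v_2 < v_3 < v_4 < v_5 < v_6 < v_7 on the vertex set. Then K (dimension 2) consists of the simplices:

  0-simplices (8): [v_0], [v_1], [v_2], [v_3], [v_4], [v_5], [v_6], [v_7]
  1-simplices (24): (24 of them)
  2-simplices (16): (16 of them)

giving chain groups C_0 ≅ Z^8, C_1 ≅ Z^24, C_2 ≅ Z^16.

∂_1: C_1 → C_0 is given by ∂[p,q] = [q] − [p]. For instance
  ∂[v_3,v_6] = [v_6] − [v_3].
The resulting 8×24 matrix has rank 7, and its Smith normal form has invariant factors (1,1,1,1,1,1,1).

The boundary map ∂_2: C_2 → C_1 sends each 2-simplex [p,q,r] to [q,r] − [p,r] + [p,q]. For instance
  ∂[v_1,v_4,v_5] = [v_4,v_5] − [v_1,v_5] + [v_1,v_4],
  ∂[v_0,v_2,v_7] = [v_2,v_7] − [v_0,v_7] + [v_0,v_2].
This gives a 24×16 integer matrix of rank 15; reducing to Smith normal form yields diagonal entries (1,1,1,1,1,1,1,1,1,1,1,1,1,1,1).

Reading off H_k = ker ∂_k / im ∂_{k+1}:

  H_0: rank C_0 − rank ∂_1 = 8 − 7 = 1, and the invariant factors of ∂_1 are all 1, so H_0 = Z.
  H_1: rank ker ∂_1 − rank ∂_2 = (24 − 7) − 15 = 2, and the invariant factors of ∂_2 are all 1, so H_1 = Z^2.
  H_2: rank ker ∂_2 − rank ∂_3 = (16 − 15) − 0 = 1, and there is no ∂_3, so H_2 = Z.

H_0 = Z,  H_1 = Z^2,  H_2 = Z.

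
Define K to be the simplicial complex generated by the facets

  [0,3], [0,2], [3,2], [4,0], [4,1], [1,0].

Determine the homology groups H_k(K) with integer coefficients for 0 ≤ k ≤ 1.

H_0 = Z,  H_1 = Z^2.

Take the total order 0 < 1 < 2 < 3 < 4 on the vertex set. Then K (dimension 1) consists of the simplices:

  0-simplices (5): [0], [1], [2], [3], [4]
  1-simplices (6): [0,1], [0,2], [0,3], [0,4], [1,4], [2,3]

so the chain groups are C_0 ≅ Z^5, C_1 ≅ Z^6.

∂_1: C_1 → C_0 is given by ∂[p,q] = [q] − [p].
As a 5×6 matrix over Z this has rank 4, with invariant factors (1,1,1,1).

Now H_k = ker ∂_k / im ∂_{k+1}, so:

  H_0: rank C_0 − rank ∂_1 = 5 − 4 = 1, and the invariant factors of ∂_1 are all 1, so H_0 = Z.
  H_1: rank ker ∂_1 − rank ∂_2 = (6 − 4) − 0 = 2, and there is no ∂_2, so H_1 = Z^2.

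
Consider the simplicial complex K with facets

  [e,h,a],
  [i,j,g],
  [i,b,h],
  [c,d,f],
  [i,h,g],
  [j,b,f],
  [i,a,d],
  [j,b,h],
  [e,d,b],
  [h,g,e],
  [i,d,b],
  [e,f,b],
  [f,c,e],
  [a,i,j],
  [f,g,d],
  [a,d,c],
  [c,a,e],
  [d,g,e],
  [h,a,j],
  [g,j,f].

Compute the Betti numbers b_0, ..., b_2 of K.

b_0 = 1, b_1 = 1, b_2 = 0.

Fix the vertex order a < b < c < d < e < f < g < h < i < j and write every simplex with vertices in increasing order. Then dim K = 2 and the simplices of K are:

  0-simplices (10): a, b, c, d, e, f, g, h, i, j
  1-simplices (30): ac, ad, ae, ah, ai, aj, bd, be, bf, bh, bi, bj, cd, ce, cf, de, df, dg, di, ef, eg, eh, fg, fj, gh, gi, gj, hi, hj, ij
  2-simplices (20): acd, ace, adi, aeh, ahj, aij, bde, bdi, bef, bfj, bhi, bhj, cdf, cef, deg, dfg, egh, fgj, ghi, gij

so the chain groups are C_0 ≅ Z^10, C_1 ≅ Z^30, C_2 ≅ Z^20.

Boundary ∂_1: C_1 → C_0 maps an edge to its endpoints' difference, ∂[p,q] = q − p.
The resulting 10×30 matrix has rank 9, and its Smith normal form has invariant factors (1,1,1,1,1,1,1,1,1).

Boundary ∂_2: C_2 → C_1 maps a triangle to the signed sum of its edges. For instance
  ∂aij = ij − aj + ai,
  ∂adi = di − ai + ad.
The 30×20 boundary matrix has rank 20 and Smith normal form diag(1,1,1,1,1,1,1,1,1,1,1,1,1,1,1,1,1,1,1,2).

Computing H_k = (kernel of ∂_k) / (image of ∂_{k+1}):

  H_0: rank C_0 − rank ∂_1 = 10 − 9 = 1, and the invariant factors of ∂_1 are all 1, so H_0 ≅ Z.
  H_1: rank ker ∂_1 − rank ∂_2 = (30 − 9) − 20 = 1, and ∂_2 has invariant factor 2 > 1, so H_1 ≅ Z ⊕ Z/2Z.
  H_2: rank ker ∂_2 − rank ∂_3 = (20 − 20) − 0 = 0, and there is no ∂_3, so H_2 ≅ 0.

As a check, the Euler characteristic is 10 − 30 + 20 = 0, which agrees with 1 − 1 + 0 = 0.
(K is a triangulation of the Klein bottle.)

Hence the Betti numbers are b_0 = 1, b_1 = 1, b_2 = 0.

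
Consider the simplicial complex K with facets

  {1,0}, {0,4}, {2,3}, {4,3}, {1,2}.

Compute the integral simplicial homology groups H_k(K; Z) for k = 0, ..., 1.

H_0 = Z,  H_1 = Z.

Fix the vertex order 0 < 1 < 2 < 3 < 4 and write every simplex with vertices in increasing order. Then dim K = 1 and the simplices of K are:

  0-simplices (5): [0], [1], [2], [3], [4]
  1-simplices (5): [0,1], [0,4], [1,2], [2,3], [3,4]

Hence C_0 ≅ Z^5, C_1 ≅ Z^5.

The boundary map ∂_1: C_1 → C_0 is given by ∂[p,q] = [q] − [p]. For instance
  ∂[3,4] = [4] − [3].
The resulting 5×5 matrix has rank 4, and its Smith normal form has invariant factors (1,1,1,1).

Now H_k = ker ∂_k / im ∂_{k+1}, so:

  H_0: rank C_0 − rank ∂_1 = 5 − 4 = 1, and the invariant factors of ∂_1 are all 1, so H_0 ≅ Z.
  H_1: rank ker ∂_1 − rank ∂_2 = (5 − 4) − 0 = 1, and there is no ∂_2, so H_1 ≅ Z.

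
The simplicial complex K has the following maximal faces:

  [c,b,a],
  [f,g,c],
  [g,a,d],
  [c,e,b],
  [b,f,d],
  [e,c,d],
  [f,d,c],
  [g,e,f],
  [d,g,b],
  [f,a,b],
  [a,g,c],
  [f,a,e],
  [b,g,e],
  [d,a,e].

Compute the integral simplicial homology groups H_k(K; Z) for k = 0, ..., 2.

H_0 ≅ Z,  H_1 ≅ Z^2,  H_2 ≅ Z.

We work with the vertex ordering a < b < c < d < e < f < g. The simplices of K, each written with vertices in increasing order, are:

  0-simplices (7): a, b, c, d, e, f, g
  1-simplices (21): ab, ac, ad, ae, af, ag, bc, bd, be, bf, bg, cd, ce, cf, cg, de, df, dg, ef, eg, fg
  2-simplices (14): abc, abf, acg, ade, adg, aef, bce, bdf, bdg, beg, cde, cdf, cfg, efg

Hence C_0 ≅ Z^7, C_1 ≅ Z^21, C_2 ≅ Z^14.

Boundary ∂_1: C_1 → C_0 is given by ∂[p,q] = [q] − [p]. For instance
  ∂ef = f − e.
As a 7×21 matrix over Z this has rank 6, with invariant factors (1,1,1,1,1,1).

The boundary map ∂_2: C_2 → C_1 acts by ∂[p,q,r] = [q,r] − [p,r] + [p,q]. For instance
  ∂bdg = dg − bg + bd,
  ∂efg = fg − eg + ef.
The 21×14 boundary matrix has rank 13 and Smith normal form diag(1,1,1,1,1,1,1,1,1,1,1,1,1).

Now H_k = ker ∂_k / im ∂_{k+1}, so:

  H_0: rank C_0 − rank ∂_1 = 7 − 6 = 1, and the invariant factors of ∂_1 are all 1, so H_0 = Z.
  H_1: rank ker ∂_1 − rank ∂_2 = (21 − 6) − 13 = 2, and the invariant factors of ∂_2 are all 1, so H_1 = Z^2.
  H_2: rank ker ∂_2 − rank ∂_3 = (14 − 13) − 0 = 1, and there is no ∂_3, so H_2 = Z.

(K is a triangulation of the torus T^2.)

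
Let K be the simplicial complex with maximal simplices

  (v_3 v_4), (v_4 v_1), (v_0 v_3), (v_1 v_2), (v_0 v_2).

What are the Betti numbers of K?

b_0 = 1, b_1 = 1.

Fix the vertex order v_0 < v_1 < v_2 < v_3 < v_4 and write every simplex with vertices in increasing order. Then dim K = 1 and the simplices of K are:

  0-simplices (5): [v_0], [v_1], [v_2], [v_3], [v_4]
  1-simplices (5): [v_0,v_2], [v_0,v_3], [v_1,v_2], [v_1,v_4], [v_3,v_4]

Hence C_0 ≅ Z^5, C_1 ≅ Z^5.

∂_1: C_1 → C_0 sends each edge [p,q] (with p < q) to q − p. For instance
  ∂[v_3,v_4] = [v_4] − [v_3].
This gives a 5×5 integer matrix of rank 4; reducing to Smith normal form yields diagonal entries (1,1,1,1).

From H_k ≅ ker(∂_k) / im(∂_{k+1}) we obtain:

  H_0: rank C_0 − rank ∂_1 = 5 − 4 = 1, and the invariant factors of ∂_1 are all 1, so H_0 = Z.
  H_1: rank ker ∂_1 − rank ∂_2 = (5 − 4) − 0 = 1, and there is no ∂_2, so H_1 = Z.

Hence the Betti numbers are b_0 = 1, b_1 = 1.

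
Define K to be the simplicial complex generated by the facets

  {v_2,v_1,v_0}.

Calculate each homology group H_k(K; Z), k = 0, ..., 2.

H_0 ≅ Z,  H_1 = 0,  H_2 = 0.

Take the total order v_0 < v_1 < v_2 on the vertex set. Then K (dimension 2) consists of the simplices:

  0-simplices (3): [v_0], [v_1], [v_2]
  1-simplices (3): [v_0,v_1], [v_0,v_2], [v_1,v_2]
  2-simplices (1): [v_0,v_1,v_2]

Hence C_0 ≅ Z^3, C_1 ≅ Z^3, C_2 ≅ Z^1.

The boundary map ∂_1: C_1 → C_0 maps an edge to its endpoints' difference, ∂[p,q] = q − p. For instance
  ∂[v_0,v_2] = [v_2] − [v_0].
As a 3×3 matrix over Z this has rank 2, with invariant factors (1,1).

The boundary map ∂_2: C_2 → C_1 maps a triangle to the signed sum of its edges. For instance
  ∂[v_0,v_1,v_2] = [v_1,v_2] − [v_0,v_2] + [v_0,v_1].
As a 3×1 matrix over Z this has rank 1, with invariant factors (1).

Reading off H_k = ker ∂_k / im ∂_{k+1}:

  H_0: rank C_0 − rank ∂_1 = 3 − 2 = 1, and the invariant factors of ∂_1 are all 1, so H_0 ≅ Z.
  H_1: rank ker ∂_1 − rank ∂_2 = (3 − 2) − 1 = 0, and the invariant factors of ∂_2 are all 1, so H_1 ≅ 0.
  H_2: rank ker ∂_2 − rank ∂_3 = (1 − 1) − 0 = 0, and there is no ∂_3, so H_2 ≅ 0.

As a check, the Euler characteristic is 3 − 3 + 1 = 1, which agrees with 1 − 0 + 0 = 1.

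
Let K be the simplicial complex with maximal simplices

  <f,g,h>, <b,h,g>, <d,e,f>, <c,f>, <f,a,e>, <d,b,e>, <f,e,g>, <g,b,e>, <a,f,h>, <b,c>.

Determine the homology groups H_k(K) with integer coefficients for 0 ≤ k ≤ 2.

H_0 ≅ Z,  H_1 ≅ Z,  H_2 = 0.

Order the vertices as a < b < c < d < e < f < g < h. Listing each simplex with vertices in this order, K has dimension 2 with simplices:

  0-simplices (8): a, b, c, d, e, f, g, h
  1-simplices (16): ae, af, ah, bc, bd, be, bg, bh, cf, de, df, ef, eg, fg, fh, gh
  2-simplices (8): aef, afh, bde, beg, bgh, def, efg, fgh

so the chain groups are C_0 ≅ Z^8, C_1 ≅ Z^16, C_2 ≅ Z^8.

The boundary map ∂_1: C_1 → C_0 is given by ∂[p,q] = [q] − [p].
The 8×16 boundary matrix has rank 7 and Smith normal form diag(1,1,1,1,1,1,1).

Boundary ∂_2: C_2 → C_1 maps a triangle to the signed sum of its edges. For instance
  ∂beg = eg − bg + be,
  ∂bgh = gh − bh + bg.
The resulting 16×8 matrix has rank 8, and its Smith normal form has invariant factors (1,1,1,1,1,1,1,1).

Reading off H_k = ker ∂_k / im ∂_{k+1}:

  H_0: rank C_0 − rank ∂_1 = 8 − 7 = 1, and the invariant factors of ∂_1 are all 1, so H_0 = Z.
  H_1: rank ker ∂_1 − rank ∂_2 = (16 − 7) − 8 = 1, and the invariant factors of ∂_2 are all 1, so H_1 = Z.
  H_2: rank ker ∂_2 − rank ∂_3 = (8 − 8) − 0 = 0, and there is no ∂_3, so H_2 = 0.

As a check, the Euler characteristic is 8 − 16 + 8 = 0, which agrees with 1 − 1 + 0 = 0.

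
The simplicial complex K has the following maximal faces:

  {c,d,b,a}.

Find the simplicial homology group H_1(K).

Take the total order a < b < c < d on the vertex set. Then K (dimension 3) consists of the simplices:

  0-simplices (4): a, b, c, d
  1-simplices (6): ab, ac, ad, bc, bd, cd
  2-simplices (4): abc, abd, acd, bcd
  3-simplices (1): abcd

Hence C_0 ≅ Z^4, C_1 ≅ Z^6, C_2 ≅ Z^4, C_3 ≅ Z^1.

The boundary map ∂_1: C_1 → C_0 is given by ∂[p,q] = [q] − [p]. For instance
  ∂bd = d − b.
This gives a 4×6 integer matrix of rank 3; reducing to Smith normal form yields diagonal entries (1,1,1).

∂_2: C_2 → C_1 sends each 2-simplex [p,q,r] to [q,r] − [p,r] + [p,q]. For instance
  ∂bcd = cd − bd + bc,
  ∂abd = bd − ad + ab.
This gives a 6×4 integer matrix of rank 3; reducing to Smith normal form yields diagonal entries (1,1,1).

∂_3: C_3 → C_2 sends each 3-simplex σ to the alternating sum Σ_i (−1)^i (σ with its i-th vertex removed). For instance
  ∂abcd = bcd − acd + abd − abc.
The 4×1 boundary matrix has rank 1 and Smith normal form diag(1).

Computing H_k = (kernel of ∂_k) / (image of ∂_{k+1}):

  H_1: rank ker ∂_1 − rank ∂_2 = (6 − 3) − 3 = 0, and the invariant factors of ∂_2 are all 1, so H_1 = 0.

H_1 = 0.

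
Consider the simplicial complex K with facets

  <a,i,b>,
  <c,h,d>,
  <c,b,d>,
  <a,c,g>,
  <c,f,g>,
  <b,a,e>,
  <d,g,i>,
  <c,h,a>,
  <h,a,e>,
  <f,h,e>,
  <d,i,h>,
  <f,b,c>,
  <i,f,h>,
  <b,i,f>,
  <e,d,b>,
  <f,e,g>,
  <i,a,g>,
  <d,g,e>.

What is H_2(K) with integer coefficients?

Order the vertices as a < b < c < d < e < f < g < h < i. Listing each simplex with vertices in this order, K has dimension 2 with simplices:

  0-simplices (9): a, b, c, d, e, f, g, h, i
  1-simplices (27): ab, ac, ae, ag, ah, ai, bc, bd, be, bf, bi, cd, cf, cg, ch, de, dg, dh, di, ef, eg, eh, fg, fh, fi, gi, hi
  2-simplices (18): abe, abi, acg, ach, aeh, agi, bcd, bcf, bde, bfi, cdh, cfg, deg, dgi, dhi, efg, efh, fhi

so the chain groups are C_0 ≅ Z^9, C_1 ≅ Z^27, C_2 ≅ Z^18.

The boundary map ∂_1: C_1 → C_0 is given by ∂[p,q] = [q] − [p]. For instance
  ∂bc = c − b.
This gives a 9×27 integer matrix of rank 8; reducing to Smith normal form yields diagonal entries (1,1,1,1,1,1,1,1).

∂_2: C_2 → C_1 sends each 2-simplex [p,q,r] to [q,r] − [p,r] + [p,q]. For instance
  ∂bfi = fi − bi + bf,
  ∂bde = de − be + bd.
This gives a 27×18 integer matrix of rank 17; reducing to Smith normal form yields diagonal entries (1,1,1,1,1,1,1,1,1,1,1,1,1,1,1,1,1).

From H_k ≅ ker(∂_k) / im(∂_{k+1}) we obtain:

  H_2: rank ker ∂_2 − rank ∂_3 = (18 − 17) − 0 = 1, and there is no ∂_3, so H_2 = Z.

H_2 ≅ Z.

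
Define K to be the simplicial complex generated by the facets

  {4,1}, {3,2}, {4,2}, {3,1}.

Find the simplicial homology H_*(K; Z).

Order the vertices as 1 < 2 < 3 < 4. Listing each simplex with vertices in this order, K has dimension 1 with simplices:

  0-simplices (4): [1], [2], [3], [4]
  1-simplices (4): [1,3], [1,4], [2,3], [2,4]

Hence C_0 ≅ Z^4, C_1 ≅ Z^4.

Boundary ∂_1: C_1 → C_0 sends each edge [p,q] (with p < q) to q − p. For instance
  ∂[2,3] = [3] − [2].
The 4×4 boundary matrix has rank 3 and Smith normal form diag(1,1,1).

Computing H_k = (kernel of ∂_k) / (image of ∂_{k+1}):

  H_0: rank C_0 − rank ∂_1 = 4 − 3 = 1, and the invariant factors of ∂_1 are all 1, so H_0 = Z.
  H_1: rank ker ∂_1 − rank ∂_2 = (4 − 3) − 0 = 1, and there is no ∂_2, so H_1 = Z.

As a check, the Euler characteristic is 4 − 4 = 0, which agrees with 1 − 1 = 0.

H_0 = Z,  H_1 = Z.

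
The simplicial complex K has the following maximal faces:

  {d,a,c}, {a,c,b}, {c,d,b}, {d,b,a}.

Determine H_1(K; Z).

H_1 ≅ 0.

Fix the vertex order a < b < c < d and write every simplex with vertices in increasing order. Then dim K = 2 and the simplices of K are:

  0-simplices (4): a, b, c, d
  1-simplices (6): ab, ac, ad, bc, bd, cd
  2-simplices (4): abc, abd, acd, bcd

Hence C_0 ≅ Z^4, C_1 ≅ Z^6, C_2 ≅ Z^4.

The boundary map ∂_1: C_1 → C_0 maps an edge to its endpoints' difference, ∂[p,q] = q − p. For instance
  ∂ab = b − a.
This gives a 4×6 integer matrix of rank 3; reducing to Smith normal form yields diagonal entries (1,1,1).

∂_2: C_2 → C_1 maps a triangle to the signed sum of its edges. For instance
  ∂acd = cd − ad + ac,
  ∂bcd = cd − bd + bc.
As a 6×4 matrix over Z this has rank 3, with invariant factors (1,1,1).

Now H_k = ker ∂_k / im ∂_{k+1}, so:

  H_1: rank ker ∂_1 − rank ∂_2 = (6 − 3) − 3 = 0, and the invariant factors of ∂_2 are all 1, so H_1 ≅ 0.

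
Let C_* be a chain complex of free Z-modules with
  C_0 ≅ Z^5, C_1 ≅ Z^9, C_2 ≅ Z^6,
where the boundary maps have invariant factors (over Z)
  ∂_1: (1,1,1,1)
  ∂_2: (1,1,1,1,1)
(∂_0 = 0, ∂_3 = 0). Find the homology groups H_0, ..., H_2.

H_0: b_0 = 5 − 0 − 4 = 1; torsion from ∂_1 factors > 1: none. So H_0 ≅ Z.
H_1: b_1 = 9 − 4 − 5 = 0; torsion from ∂_2 factors > 1: none. So H_1 ≅ 0.
H_2: b_2 = 6 − 5 − 0 = 1; torsion from ∂_3 factors > 1: none. So H_2 ≅ Z.

H_0 ≅ Z,  H_1 = 0,  H_2 ≅ Z.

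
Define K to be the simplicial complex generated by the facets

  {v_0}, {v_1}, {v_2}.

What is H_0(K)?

H_0 = Z^3.

Order the vertices as v_0 < v_1 < v_2. Listing each simplex with vertices in this order, K has dimension 0 with simplices:

  0-simplices (3): [v_0], [v_1], [v_2]

so the chain groups are C_0 ≅ Z^3.

Now H_k = ker ∂_k / im ∂_{k+1}, so:

  H_0: rank C_0 − rank ∂_1 = 3 − 0 = 3, and there is no ∂_1, so H_0 = Z^3.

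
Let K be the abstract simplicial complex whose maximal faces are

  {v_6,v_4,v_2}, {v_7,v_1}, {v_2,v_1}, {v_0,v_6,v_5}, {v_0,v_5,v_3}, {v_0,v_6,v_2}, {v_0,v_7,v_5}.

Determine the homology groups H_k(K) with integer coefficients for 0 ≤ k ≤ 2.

H_0 ≅ Z,  H_1 ≅ Z,  H_2 = 0.

Order the vertices as v_0 < v_1 < v_2 < v_3 < v_4 < v_5 < v_6 < v_7. Listing each simplex with vertices in this order, K has dimension 2 with simplices:

  0-simplices (8): [v_0], [v_1], [v_2], [v_3], [v_4], [v_5], [v_6], [v_7]
  1-simplices (13): [v_0,v_2], [v_0,v_3], [v_0,v_5], [v_0,v_6], [v_0,v_7], [v_1,v_2], [v_1,v_7], [v_2,v_4], [v_2,v_6], [v_3,v_5], [v_4,v_6], [v_5,v_6], [v_5,v_7]
  2-simplices (5): [v_0,v_2,v_6], [v_0,v_3,v_5], [v_0,v_5,v_6], [v_0,v_5,v_7], [v_2,v_4,v_6]

Hence C_0 ≅ Z^8, C_1 ≅ Z^13, C_2 ≅ Z^5.

The boundary map ∂_1: C_1 → C_0 is given by ∂[p,q] = [q] − [p]. For instance
  ∂[v_0,v_2] = [v_2] − [v_0].
The resulting 8×13 matrix has rank 7, and its Smith normal form has invariant factors (1,1,1,1,1,1,1).

∂_2: C_2 → C_1 acts by ∂[p,q,r] = [q,r] − [p,r] + [p,q]. For instance
  ∂[v_2,v_4,v_6] = [v_4,v_6] − [v_2,v_6] + [v_2,v_4],
  ∂[v_0,v_3,v_5] = [v_3,v_5] − [v_0,v_5] + [v_0,v_3].
This gives a 13×5 integer matrix of rank 5; reducing to Smith normal form yields diagonal entries (1,1,1,1,1).

Computing H_k = (kernel of ∂_k) / (image of ∂_{k+1}):

  H_0: rank C_0 − rank ∂_1 = 8 − 7 = 1, and the invariant factors of ∂_1 are all 1, so H_0 ≅ Z.
  H_1: rank ker ∂_1 − rank ∂_2 = (13 − 7) − 5 = 1, and the invariant factors of ∂_2 are all 1, so H_1 ≅ Z.
  H_2: rank ker ∂_2 − rank ∂_3 = (5 − 5) − 0 = 0, and there is no ∂_3, so H_2 ≅ 0.

As a check, the Euler characteristic is 8 − 13 + 5 = 0, which agrees with 1 − 1 + 0 = 0.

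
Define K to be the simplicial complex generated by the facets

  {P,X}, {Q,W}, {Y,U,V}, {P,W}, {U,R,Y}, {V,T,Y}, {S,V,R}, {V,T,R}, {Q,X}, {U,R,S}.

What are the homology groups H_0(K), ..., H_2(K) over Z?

Order the vertices as P < Q < R < S < T < U < V < W < X < Y. Listing each simplex with vertices in this order, K has dimension 2 with simplices:

  0-simplices (10): P, Q, R, S, T, U, V, W, X, Y
  1-simplices (16): PW, PX, QW, QX, RS, RT, RU, RV, RY, SU, SV, TV, TY, UV, UY, VY
  2-simplices (6): RSU, RSV, RTV, RUY, TVY, UVY

Hence C_0 ≅ Z^10, C_1 ≅ Z^16, C_2 ≅ Z^6.

Boundary ∂_1: C_1 → C_0 is given by ∂[p,q] = [q] − [p].
As a 10×16 matrix over Z this has rank 8, with invariant factors (1,1,1,1,1,1,1,1).

Boundary ∂_2: C_2 → C_1 sends each 2-simplex [p,q,r] to [q,r] − [p,r] + [p,q]. For instance
  ∂RUY = UY − RY + RU,
  ∂TVY = VY − TY + TV.
As a 16×6 matrix over Z this has rank 6, with invariant factors (1,1,1,1,1,1).

Computing H_k = (kernel of ∂_k) / (image of ∂_{k+1}):

  H_0: rank C_0 − rank ∂_1 = 10 − 8 = 2, and the invariant factors of ∂_1 are all 1, so H_0 = Z^2.
  H_1: rank ker ∂_1 − rank ∂_2 = (16 − 8) − 6 = 2, and the invariant factors of ∂_2 are all 1, so H_1 = Z^2.
  H_2: rank ker ∂_2 − rank ∂_3 = (6 − 6) − 0 = 0, and there is no ∂_3, so H_2 = 0.

H_0 ≅ Z^2,  H_1 ≅ Z^2,  H_2 = 0.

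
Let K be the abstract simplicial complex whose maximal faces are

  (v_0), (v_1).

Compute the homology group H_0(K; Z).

We work with the vertex ordering v_0 < v_1. The simplices of K, each written with vertices in increasing order, are:

  0-simplices (2): [v_0], [v_1]

giving chain groups C_0 ≅ Z^2.

From H_k ≅ ker(∂_k) / im(∂_{k+1}) we obtain:

  H_0: rank C_0 − rank ∂_1 = 2 − 0 = 2, and there is no ∂_1, so H_0 ≅ Z^2.

H_0 = Z^2.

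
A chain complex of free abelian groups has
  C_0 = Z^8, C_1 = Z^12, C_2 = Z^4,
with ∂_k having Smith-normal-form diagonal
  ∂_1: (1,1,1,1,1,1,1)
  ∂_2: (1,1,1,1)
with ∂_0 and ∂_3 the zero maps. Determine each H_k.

H_0 ≅ Z,  H_1 ≅ Z,  H_2 = 0.

H_0: b_0 = 8 − 0 − 7 = 1; torsion from ∂_1 factors > 1: none. So H_0 ≅ Z.
H_1: b_1 = 12 − 7 − 4 = 1; torsion from ∂_2 factors > 1: none. So H_1 ≅ Z.
H_2: b_2 = 4 − 4 − 0 = 0; torsion from ∂_3 factors > 1: none. So H_2 ≅ 0.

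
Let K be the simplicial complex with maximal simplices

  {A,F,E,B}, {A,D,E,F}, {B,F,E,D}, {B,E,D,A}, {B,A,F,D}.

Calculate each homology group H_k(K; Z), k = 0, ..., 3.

Order the vertices as A < B < D < E < F. Listing each simplex with vertices in this order, K has dimension 3 with simplices:

  0-simplices (5): A, B, D, E, F
  1-simplices (10): AB, AD, AE, AF, BD, BE, BF, DE, DF, EF
  2-simplices (10): ABD, ABE, ABF, ADE, ADF, AEF, BDE, BDF, BEF, DEF
  3-simplices (5): ABDE, ABDF, ABEF, ADEF, BDEF

giving chain groups C_0 ≅ Z^5, C_1 ≅ Z^10, C_2 ≅ Z^10, C_3 ≅ Z^5.

Boundary ∂_1: C_1 → C_0 sends each edge [p,q] (with p < q) to q − p. For instance
  ∂BE = E − B.
This gives a 5×10 integer matrix of rank 4; reducing to Smith normal form yields diagonal entries (1,1,1,1).

The boundary map ∂_2: C_2 → C_1 maps a triangle to the signed sum of its edges. For instance
  ∂BDE = DE − BE + BD,
  ∂ABD = BD − AD + AB.
The resulting 10×10 matrix has rank 6, and its Smith normal form has invariant factors (1,1,1,1,1,1).

∂_3: C_3 → C_2 sends each 3-simplex σ to the alternating sum Σ_i (−1)^i (σ with its i-th vertex removed). For instance
  ∂ADEF = DEF − AEF + ADF − ADE,
  ∂BDEF = DEF − BEF + BDF − BDE.
This gives a 10×5 integer matrix of rank 4; reducing to Smith normal form yields diagonal entries (1,1,1,1).

Computing H_k = (kernel of ∂_k) / (image of ∂_{k+1}):

  H_0: rank C_0 − rank ∂_1 = 5 − 4 = 1, and the invariant factors of ∂_1 are all 1, so H_0 = Z.
  H_1: rank ker ∂_1 − rank ∂_2 = (10 − 4) − 6 = 0, and the invariant factors of ∂_2 are all 1, so H_1 = 0.
  H_2: rank ker ∂_2 − rank ∂_3 = (10 − 6) − 4 = 0, and the invariant factors of ∂_3 are all 1, so H_2 = 0.
  H_3: rank ker ∂_3 − rank ∂_4 = (5 − 4) − 0 = 1, and there is no ∂_4, so H_3 = Z.

As a check, the Euler characteristic is 5 − 10 + 10 − 5 = 0, which agrees with 1 − 0 + 0 − 1 = 0.
(K is a triangulation of the 3-sphere S^3.)

H_0 ≅ Z,  H_1 = 0,  H_2 = 0,  H_3 ≅ Z.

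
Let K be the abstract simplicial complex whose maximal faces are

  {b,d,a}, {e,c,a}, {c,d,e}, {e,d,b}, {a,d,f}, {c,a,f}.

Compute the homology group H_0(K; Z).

Take the total order a < b < c < d < e < f on the vertex set. Then K (dimension 2) consists of the simplices:

  0-simplices (6): a, b, c, d, e, f
  1-simplices (12): ab, ac, ad, ae, af, bd, be, cd, ce, cf, de, df
  2-simplices (6): abd, ace, acf, adf, bde, cde

so the chain groups are C_0 ≅ Z^6, C_1 ≅ Z^12, C_2 ≅ Z^6.

∂_1: C_1 → C_0 is given by ∂[p,q] = [q] − [p].
This gives a 6×12 integer matrix of rank 5; reducing to Smith normal form yields diagonal entries (1,1,1,1,1).

The boundary map ∂_2: C_2 → C_1 sends each 2-simplex [p,q,r] to [q,r] − [p,r] + [p,q]. For instance
  ∂acf = cf − af + ac,
  ∂cde = de − ce + cd.
As a 12×6 matrix over Z this has rank 6, with invariant factors (1,1,1,1,1,1).

Now H_k = ker ∂_k / im ∂_{k+1}, so:

  H_0: rank C_0 − rank ∂_1 = 6 − 5 = 1, and the invariant factors of ∂_1 are all 1, so H_0 ≅ Z.

H_0 = Z.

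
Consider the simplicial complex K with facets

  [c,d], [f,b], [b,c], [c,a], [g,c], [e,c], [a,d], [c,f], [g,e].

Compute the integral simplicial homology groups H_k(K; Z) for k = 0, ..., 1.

H_0 ≅ Z,  H_1 ≅ Z^3.

Take the total order a < b < c < d < e < f < g on the vertex set. Then K (dimension 1) consists of the simplices:

  0-simplices (7): a, b, c, d, e, f, g
  1-simplices (9): ac, ad, bc, bf, cd, ce, cf, cg, eg

so the chain groups are C_0 ≅ Z^7, C_1 ≅ Z^9.

∂_1: C_1 → C_0 maps an edge to its endpoints' difference, ∂[p,q] = q − p.
As a 7×9 matrix over Z this has rank 6, with invariant factors (1,1,1,1,1,1).

Now H_k = ker ∂_k / im ∂_{k+1}, so:

  H_0: rank C_0 − rank ∂_1 = 7 − 6 = 1, and the invariant factors of ∂_1 are all 1, so H_0 = Z.
  H_1: rank ker ∂_1 − rank ∂_2 = (9 − 6) − 0 = 3, and there is no ∂_2, so H_1 = Z^3.

As a check, the Euler characteristic is 7 − 9 = -2, which agrees with 1 − 3 = -2.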